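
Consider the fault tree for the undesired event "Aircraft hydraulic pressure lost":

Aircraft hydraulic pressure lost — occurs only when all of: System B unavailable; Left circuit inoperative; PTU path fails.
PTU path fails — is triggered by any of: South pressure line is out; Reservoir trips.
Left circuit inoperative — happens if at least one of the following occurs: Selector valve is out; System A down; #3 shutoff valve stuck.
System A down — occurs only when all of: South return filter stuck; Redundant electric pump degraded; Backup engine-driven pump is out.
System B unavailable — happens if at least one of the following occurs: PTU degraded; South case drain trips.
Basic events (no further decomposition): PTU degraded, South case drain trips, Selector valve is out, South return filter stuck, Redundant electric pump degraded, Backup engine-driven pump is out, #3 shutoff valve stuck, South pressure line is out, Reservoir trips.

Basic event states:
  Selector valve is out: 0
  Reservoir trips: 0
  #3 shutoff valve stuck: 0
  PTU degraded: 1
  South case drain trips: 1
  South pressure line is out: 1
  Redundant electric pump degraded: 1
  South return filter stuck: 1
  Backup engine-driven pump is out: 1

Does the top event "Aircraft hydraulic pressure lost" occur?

System B unavailable [OR]: PTU degraded=occurs, South case drain trips=occurs → at least one input occurs → occurs.
System A down [AND]: South return filter stuck=occurs, Redundant electric pump degraded=occurs, Backup engine-driven pump is out=occurs → all inputs occur → occurs.
Left circuit inoperative [OR]: Selector valve is out=not, System A down=occurs, #3 shutoff valve stuck=not → at least one input occurs → occurs.
PTU path fails [OR]: South pressure line is out=occurs, Reservoir trips=not → at least one input occurs → occurs.
Aircraft hydraulic pressure lost [AND]: System B unavailable=occurs, Left circuit inoperative=occurs, PTU path fails=occurs → all inputs occur → occurs.

Yes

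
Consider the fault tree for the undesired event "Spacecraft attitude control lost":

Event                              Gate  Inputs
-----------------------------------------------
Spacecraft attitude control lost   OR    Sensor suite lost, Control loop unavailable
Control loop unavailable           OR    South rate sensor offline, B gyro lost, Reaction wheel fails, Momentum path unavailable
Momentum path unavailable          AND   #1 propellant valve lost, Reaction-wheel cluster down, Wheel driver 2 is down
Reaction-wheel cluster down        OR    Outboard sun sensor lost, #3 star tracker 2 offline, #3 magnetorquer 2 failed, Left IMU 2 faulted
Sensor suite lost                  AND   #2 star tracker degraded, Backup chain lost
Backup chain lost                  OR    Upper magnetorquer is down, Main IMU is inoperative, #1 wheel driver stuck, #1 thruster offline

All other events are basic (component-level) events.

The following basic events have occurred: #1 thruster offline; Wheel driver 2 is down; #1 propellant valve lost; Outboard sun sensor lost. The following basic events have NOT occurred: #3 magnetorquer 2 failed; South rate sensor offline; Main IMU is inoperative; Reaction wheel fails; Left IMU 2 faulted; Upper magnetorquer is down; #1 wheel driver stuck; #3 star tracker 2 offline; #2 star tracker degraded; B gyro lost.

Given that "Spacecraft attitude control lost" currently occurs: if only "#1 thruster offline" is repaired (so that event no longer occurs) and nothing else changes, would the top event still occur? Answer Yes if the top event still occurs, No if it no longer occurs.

Yes

Counterfactual: set "#1 thruster offline" to not occurred.
Backup chain lost [OR]: Upper magnetorquer is down=not, Main IMU is inoperative=not, #1 wheel driver stuck=not, #1 thruster offline=not → no input occurs → does not occur.
Sensor suite lost [AND]: #2 star tracker degraded=not, Backup chain lost=not → not all inputs occur → does not occur.
Reaction-wheel cluster down [OR]: Outboard sun sensor lost=occurs, #3 star tracker 2 offline=not, #3 magnetorquer 2 failed=not, Left IMU 2 faulted=not → at least one input occurs → occurs.
Momentum path unavailable [AND]: #1 propellant valve lost=occurs, Reaction-wheel cluster down=occurs, Wheel driver 2 is down=occurs → all inputs occur → occurs.
Control loop unavailable [OR]: South rate sensor offline=not, B gyro lost=not, Reaction wheel fails=not, Momentum path unavailable=occurs → at least one input occurs → occurs.
Spacecraft attitude control lost [OR]: Sensor suite lost=not, Control loop unavailable=occurs → at least one input occurs → occurs.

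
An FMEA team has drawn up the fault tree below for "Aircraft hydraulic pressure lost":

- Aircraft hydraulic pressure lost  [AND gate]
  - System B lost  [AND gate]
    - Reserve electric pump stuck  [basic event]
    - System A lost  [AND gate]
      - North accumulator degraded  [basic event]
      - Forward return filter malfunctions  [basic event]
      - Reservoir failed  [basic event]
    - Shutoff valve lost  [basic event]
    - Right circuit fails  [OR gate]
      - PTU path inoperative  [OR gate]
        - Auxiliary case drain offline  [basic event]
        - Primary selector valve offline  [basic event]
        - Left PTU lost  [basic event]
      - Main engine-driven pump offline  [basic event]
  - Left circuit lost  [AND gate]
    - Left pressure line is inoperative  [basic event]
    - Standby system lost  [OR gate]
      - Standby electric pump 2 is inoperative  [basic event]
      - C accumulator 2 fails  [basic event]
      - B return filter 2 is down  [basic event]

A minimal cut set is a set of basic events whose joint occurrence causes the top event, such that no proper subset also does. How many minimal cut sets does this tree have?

12

System A lost [AND]: one cut set from each child combined → 1 × 1 × 1 = 1 cut set(s).
PTU path inoperative [OR]: union of children's cut sets → 3 cut set(s).
Right circuit fails [OR]: union of children's cut sets → 4 cut set(s).
System B lost [AND]: one cut set from each child combined → 1 × 1 × 1 × 4 = 4 cut set(s).
Standby system lost [OR]: union of children's cut sets → 3 cut set(s).
Left circuit lost [AND]: one cut set from each child combined → 1 × 3 = 3 cut set(s).
Aircraft hydraulic pressure lost [AND]: one cut set from each child combined → 4 × 3 = 12 cut set(s).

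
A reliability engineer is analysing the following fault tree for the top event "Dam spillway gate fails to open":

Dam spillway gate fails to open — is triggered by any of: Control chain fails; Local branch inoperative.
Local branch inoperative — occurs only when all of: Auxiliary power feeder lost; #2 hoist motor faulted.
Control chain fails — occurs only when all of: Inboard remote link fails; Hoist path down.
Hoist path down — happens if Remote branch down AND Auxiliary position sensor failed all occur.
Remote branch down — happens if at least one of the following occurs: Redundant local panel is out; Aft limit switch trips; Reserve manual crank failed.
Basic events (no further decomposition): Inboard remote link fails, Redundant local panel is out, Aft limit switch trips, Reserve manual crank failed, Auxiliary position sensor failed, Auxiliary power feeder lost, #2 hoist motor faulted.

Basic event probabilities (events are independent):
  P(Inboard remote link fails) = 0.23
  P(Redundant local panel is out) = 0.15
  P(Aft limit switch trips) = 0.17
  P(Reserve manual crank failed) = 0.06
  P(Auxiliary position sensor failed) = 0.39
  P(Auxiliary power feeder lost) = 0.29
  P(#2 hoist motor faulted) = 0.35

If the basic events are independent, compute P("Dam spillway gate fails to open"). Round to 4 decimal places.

0.1286

P(Remote branch down) [OR] = 1 − (1−0.15) × (1−0.17) × (1−0.06) = 0.336830
P(Hoist path down) [AND] = 0.336830 × 0.39 = 0.131364
P(Control chain fails) [AND] = 0.23 × 0.131364 = 0.030214
P(Local branch inoperative) [AND] = 0.29 × 0.35 = 0.101500
P(Dam spillway gate fails to open) [OR] = 1 − (1−0.030214) × (1−0.101500) = 0.128647
Rounded to 4 decimal places: P(Dam spillway gate fails to open) ≈ 0.1286.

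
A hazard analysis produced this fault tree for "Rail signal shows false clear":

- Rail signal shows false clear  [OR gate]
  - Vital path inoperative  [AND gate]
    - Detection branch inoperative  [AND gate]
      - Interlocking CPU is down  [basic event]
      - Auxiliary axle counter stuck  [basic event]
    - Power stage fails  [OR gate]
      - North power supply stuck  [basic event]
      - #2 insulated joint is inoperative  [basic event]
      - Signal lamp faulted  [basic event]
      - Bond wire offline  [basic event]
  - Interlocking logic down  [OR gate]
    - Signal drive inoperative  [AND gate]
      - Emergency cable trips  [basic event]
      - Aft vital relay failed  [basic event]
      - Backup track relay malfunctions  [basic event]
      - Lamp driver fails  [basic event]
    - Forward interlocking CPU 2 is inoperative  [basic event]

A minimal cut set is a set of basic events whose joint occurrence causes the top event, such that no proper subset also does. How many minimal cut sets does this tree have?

6

Detection branch inoperative [AND]: one cut set from each child combined → 1 × 1 = 1 cut set(s).
Power stage fails [OR]: union of children's cut sets → 4 cut set(s).
Vital path inoperative [AND]: one cut set from each child combined → 1 × 4 = 4 cut set(s).
Signal drive inoperative [AND]: one cut set from each child combined → 1 × 1 × 1 × 1 = 1 cut set(s).
Interlocking logic down [OR]: union of children's cut sets → 2 cut set(s).
Rail signal shows false clear [OR]: union of children's cut sets → 6 cut set(s).
Minimal cut sets: {Auxiliary axle counter stuck, Interlocking CPU is down, North power supply stuck}; {#2 insulated joint is inoperative, Auxiliary axle counter stuck, Interlocking CPU is down}; {Auxiliary axle counter stuck, Interlocking CPU is down, Signal lamp faulted}; {Auxiliary axle counter stuck, Bond wire offline, Interlocking CPU is down}; {Aft vital relay failed, Backup track relay malfunctions, Emergency cable trips, Lamp driver fails}; {Forward interlocking CPU 2 is inoperative}.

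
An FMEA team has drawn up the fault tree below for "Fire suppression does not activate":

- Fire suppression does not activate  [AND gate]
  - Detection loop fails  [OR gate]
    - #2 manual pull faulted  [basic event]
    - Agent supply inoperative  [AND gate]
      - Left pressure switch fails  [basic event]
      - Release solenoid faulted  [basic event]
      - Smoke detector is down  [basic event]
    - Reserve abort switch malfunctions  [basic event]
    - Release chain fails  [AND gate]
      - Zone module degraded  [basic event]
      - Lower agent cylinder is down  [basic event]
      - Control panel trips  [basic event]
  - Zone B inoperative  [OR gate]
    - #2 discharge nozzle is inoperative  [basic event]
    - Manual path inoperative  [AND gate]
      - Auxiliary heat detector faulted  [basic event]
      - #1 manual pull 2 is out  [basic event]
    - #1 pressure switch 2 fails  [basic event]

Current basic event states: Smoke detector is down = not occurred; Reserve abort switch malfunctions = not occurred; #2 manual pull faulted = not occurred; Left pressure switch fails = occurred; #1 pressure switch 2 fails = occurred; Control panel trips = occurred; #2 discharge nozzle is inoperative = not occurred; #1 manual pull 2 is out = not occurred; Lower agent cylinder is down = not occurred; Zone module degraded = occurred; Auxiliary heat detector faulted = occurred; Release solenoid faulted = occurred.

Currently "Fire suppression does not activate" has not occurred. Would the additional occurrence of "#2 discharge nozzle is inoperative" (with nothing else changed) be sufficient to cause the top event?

Counterfactual: set "#2 discharge nozzle is inoperative" to occurred.
Agent supply inoperative [AND]: Left pressure switch fails=occurs, Release solenoid faulted=occurs, Smoke detector is down=not → not all inputs occur → does not occur.
Release chain fails [AND]: Zone module degraded=occurs, Lower agent cylinder is down=not, Control panel trips=occurs → not all inputs occur → does not occur.
Detection loop fails [OR]: #2 manual pull faulted=not, Agent supply inoperative=not, Reserve abort switch malfunctions=not, Release chain fails=not → no input occurs → does not occur.
Manual path inoperative [AND]: Auxiliary heat detector faulted=occurs, #1 manual pull 2 is out=not → not all inputs occur → does not occur.
Zone B inoperative [OR]: #2 discharge nozzle is inoperative=occurs, Manual path inoperative=not, #1 pressure switch 2 fails=occurs → at least one input occurs → occurs.
Fire suppression does not activate [AND]: Detection loop fails=not, Zone B inoperative=occurs → not all inputs occur → does not occur.

No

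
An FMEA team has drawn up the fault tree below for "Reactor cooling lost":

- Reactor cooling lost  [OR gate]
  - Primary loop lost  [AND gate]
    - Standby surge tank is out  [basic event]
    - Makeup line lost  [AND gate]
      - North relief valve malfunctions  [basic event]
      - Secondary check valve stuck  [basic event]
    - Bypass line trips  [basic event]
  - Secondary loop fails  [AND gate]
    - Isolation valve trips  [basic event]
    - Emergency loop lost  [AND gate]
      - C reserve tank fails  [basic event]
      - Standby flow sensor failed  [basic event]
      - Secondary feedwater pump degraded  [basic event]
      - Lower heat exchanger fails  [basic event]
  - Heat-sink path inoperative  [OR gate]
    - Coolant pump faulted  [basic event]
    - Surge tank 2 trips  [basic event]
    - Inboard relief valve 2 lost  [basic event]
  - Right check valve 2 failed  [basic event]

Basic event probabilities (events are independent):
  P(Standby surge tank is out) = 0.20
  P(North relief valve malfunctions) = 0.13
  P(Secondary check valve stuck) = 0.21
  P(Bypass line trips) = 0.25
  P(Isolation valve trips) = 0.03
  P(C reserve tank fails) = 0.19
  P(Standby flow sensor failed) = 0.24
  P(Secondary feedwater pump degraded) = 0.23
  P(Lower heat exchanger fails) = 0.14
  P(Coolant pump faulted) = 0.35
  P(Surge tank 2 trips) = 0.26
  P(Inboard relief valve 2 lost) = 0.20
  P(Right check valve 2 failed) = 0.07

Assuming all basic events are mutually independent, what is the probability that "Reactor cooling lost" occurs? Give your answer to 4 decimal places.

P(Makeup line lost) [AND] = 0.13 × 0.21 = 0.027300
P(Primary loop lost) [AND] = 0.20 × 0.027300 × 0.25 = 0.001365
P(Emergency loop lost) [AND] = 0.19 × 0.24 × 0.23 × 0.14 = 0.001468
P(Secondary loop fails) [AND] = 0.03 × 0.001468 = 0.000044
P(Heat-sink path inoperative) [OR] = 1 − (1−0.35) × (1−0.26) × (1−0.20) = 0.615200
P(Reactor cooling lost) [OR] = 1 − (1−0.001365) × (1−0.000044) × (1−0.615200) × (1−0.07) = 0.642640
Rounded to 4 decimal places: P(Reactor cooling lost) ≈ 0.6426.

0.6426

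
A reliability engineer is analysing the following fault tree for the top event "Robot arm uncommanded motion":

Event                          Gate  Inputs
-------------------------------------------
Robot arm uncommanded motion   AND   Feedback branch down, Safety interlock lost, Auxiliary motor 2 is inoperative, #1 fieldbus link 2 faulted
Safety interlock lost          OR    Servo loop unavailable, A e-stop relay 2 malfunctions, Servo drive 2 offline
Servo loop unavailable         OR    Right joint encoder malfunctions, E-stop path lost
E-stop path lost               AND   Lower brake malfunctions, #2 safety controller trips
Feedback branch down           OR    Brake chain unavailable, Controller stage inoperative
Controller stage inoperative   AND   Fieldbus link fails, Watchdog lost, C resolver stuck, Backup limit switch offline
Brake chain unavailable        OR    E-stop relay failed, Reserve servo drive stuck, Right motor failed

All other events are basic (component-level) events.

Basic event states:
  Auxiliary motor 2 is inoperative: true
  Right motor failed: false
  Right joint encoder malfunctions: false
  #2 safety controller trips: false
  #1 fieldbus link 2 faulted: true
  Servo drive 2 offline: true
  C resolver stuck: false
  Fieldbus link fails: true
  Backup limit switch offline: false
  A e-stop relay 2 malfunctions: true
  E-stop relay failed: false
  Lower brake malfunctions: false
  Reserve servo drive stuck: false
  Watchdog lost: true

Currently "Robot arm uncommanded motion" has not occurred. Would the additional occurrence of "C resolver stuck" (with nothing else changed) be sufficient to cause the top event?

Counterfactual: set "C resolver stuck" to occurred.
Brake chain unavailable [OR]: E-stop relay failed=not, Reserve servo drive stuck=not, Right motor failed=not → no input occurs → does not occur.
Controller stage inoperative [AND]: Fieldbus link fails=occurs, Watchdog lost=occurs, C resolver stuck=occurs, Backup limit switch offline=not → not all inputs occur → does not occur.
Feedback branch down [OR]: Brake chain unavailable=not, Controller stage inoperative=not → no input occurs → does not occur.
E-stop path lost [AND]: Lower brake malfunctions=not, #2 safety controller trips=not → not all inputs occur → does not occur.
Servo loop unavailable [OR]: Right joint encoder malfunctions=not, E-stop path lost=not → no input occurs → does not occur.
Safety interlock lost [OR]: Servo loop unavailable=not, A e-stop relay 2 malfunctions=occurs, Servo drive 2 offline=occurs → at least one input occurs → occurs.
Robot arm uncommanded motion [AND]: Feedback branch down=not, Safety interlock lost=occurs, Auxiliary motor 2 is inoperative=occurs, #1 fieldbus link 2 faulted=occurs → not all inputs occur → does not occur.

No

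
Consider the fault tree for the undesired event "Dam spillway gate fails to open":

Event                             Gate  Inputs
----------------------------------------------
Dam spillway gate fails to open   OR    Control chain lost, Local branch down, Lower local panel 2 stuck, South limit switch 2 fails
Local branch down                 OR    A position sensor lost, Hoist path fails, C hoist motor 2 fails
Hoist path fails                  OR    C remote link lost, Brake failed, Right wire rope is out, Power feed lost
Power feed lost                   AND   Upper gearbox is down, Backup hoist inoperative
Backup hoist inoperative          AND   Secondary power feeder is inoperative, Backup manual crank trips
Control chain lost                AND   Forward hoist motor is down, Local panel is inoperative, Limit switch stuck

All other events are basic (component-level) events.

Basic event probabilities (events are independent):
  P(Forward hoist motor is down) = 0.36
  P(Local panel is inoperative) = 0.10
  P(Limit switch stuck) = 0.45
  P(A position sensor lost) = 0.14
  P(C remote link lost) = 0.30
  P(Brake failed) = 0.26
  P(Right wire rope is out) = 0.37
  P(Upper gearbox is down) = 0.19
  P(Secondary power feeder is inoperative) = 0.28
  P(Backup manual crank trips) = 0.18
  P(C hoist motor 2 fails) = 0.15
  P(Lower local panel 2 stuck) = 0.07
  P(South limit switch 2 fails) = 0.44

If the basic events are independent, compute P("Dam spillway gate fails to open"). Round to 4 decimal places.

P(Control chain lost) [AND] = 0.36 × 0.10 × 0.45 = 0.016200
P(Backup hoist inoperative) [AND] = 0.28 × 0.18 = 0.050400
P(Power feed lost) [AND] = 0.19 × 0.050400 = 0.009576
P(Hoist path fails) [OR] = 1 − (1−0.30) × (1−0.26) × (1−0.37) × (1−0.009576) = 0.676785
P(Local branch down) [OR] = 1 − (1−0.14) × (1−0.676785) × (1−0.15) = 0.763730
P(Dam spillway gate fails to open) [OR] = 1 − (1−0.016200) × (1−0.763730) × (1−0.07) × (1−0.44) = 0.878944
Rounded to 4 decimal places: P(Dam spillway gate fails to open) ≈ 0.8789.

0.8789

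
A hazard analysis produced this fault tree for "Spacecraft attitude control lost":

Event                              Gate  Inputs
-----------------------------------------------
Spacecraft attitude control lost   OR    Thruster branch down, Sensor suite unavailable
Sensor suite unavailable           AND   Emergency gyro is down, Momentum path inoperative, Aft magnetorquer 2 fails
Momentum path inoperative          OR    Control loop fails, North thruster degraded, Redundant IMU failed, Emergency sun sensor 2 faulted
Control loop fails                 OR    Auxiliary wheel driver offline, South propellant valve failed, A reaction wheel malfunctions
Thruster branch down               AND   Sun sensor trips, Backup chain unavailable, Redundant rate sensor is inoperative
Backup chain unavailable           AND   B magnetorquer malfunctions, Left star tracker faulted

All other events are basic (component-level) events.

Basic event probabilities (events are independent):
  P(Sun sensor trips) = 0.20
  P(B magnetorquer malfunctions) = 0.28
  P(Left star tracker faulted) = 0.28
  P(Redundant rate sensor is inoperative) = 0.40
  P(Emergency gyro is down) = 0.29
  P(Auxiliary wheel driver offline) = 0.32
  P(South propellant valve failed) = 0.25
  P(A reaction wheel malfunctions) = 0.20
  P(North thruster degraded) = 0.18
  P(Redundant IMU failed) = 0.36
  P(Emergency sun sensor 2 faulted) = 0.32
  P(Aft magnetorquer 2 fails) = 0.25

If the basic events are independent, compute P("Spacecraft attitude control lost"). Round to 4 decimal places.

P(Backup chain unavailable) [AND] = 0.28 × 0.28 = 0.078400
P(Thruster branch down) [AND] = 0.20 × 0.078400 × 0.40 = 0.006272
P(Control loop fails) [OR] = 1 − (1−0.32) × (1−0.25) × (1−0.20) = 0.592000
P(Momentum path inoperative) [OR] = 1 − (1−0.592000) × (1−0.18) × (1−0.36) × (1−0.32) = 0.854399
P(Sensor suite unavailable) [AND] = 0.29 × 0.854399 × 0.25 = 0.061944
P(Spacecraft attitude control lost) [OR] = 1 − (1−0.006272) × (1−0.061944) = 0.067827
Rounded to 4 decimal places: P(Spacecraft attitude control lost) ≈ 0.0678.

0.0678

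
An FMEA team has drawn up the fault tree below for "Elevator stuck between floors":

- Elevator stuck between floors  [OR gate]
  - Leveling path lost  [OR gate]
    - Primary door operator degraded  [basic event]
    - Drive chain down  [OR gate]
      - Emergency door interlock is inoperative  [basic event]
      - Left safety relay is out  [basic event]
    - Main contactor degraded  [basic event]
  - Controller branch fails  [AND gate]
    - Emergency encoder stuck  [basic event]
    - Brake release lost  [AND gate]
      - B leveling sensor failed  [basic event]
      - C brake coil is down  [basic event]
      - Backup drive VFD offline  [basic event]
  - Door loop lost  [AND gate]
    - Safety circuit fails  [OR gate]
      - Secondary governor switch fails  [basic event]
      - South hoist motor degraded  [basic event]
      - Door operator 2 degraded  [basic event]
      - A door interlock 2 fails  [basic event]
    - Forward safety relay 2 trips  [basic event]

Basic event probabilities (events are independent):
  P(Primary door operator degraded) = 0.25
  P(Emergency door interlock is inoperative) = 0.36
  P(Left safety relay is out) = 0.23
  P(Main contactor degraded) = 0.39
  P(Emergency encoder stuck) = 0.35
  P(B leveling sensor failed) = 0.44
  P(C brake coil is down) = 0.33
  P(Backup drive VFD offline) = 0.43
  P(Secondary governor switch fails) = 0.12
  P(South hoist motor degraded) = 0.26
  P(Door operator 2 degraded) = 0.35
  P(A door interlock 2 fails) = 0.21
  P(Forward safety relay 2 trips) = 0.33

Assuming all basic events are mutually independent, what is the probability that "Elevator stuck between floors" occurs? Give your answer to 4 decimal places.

0.8279

P(Drive chain down) [OR] = 1 − (1−0.36) × (1−0.23) = 0.507200
P(Leveling path lost) [OR] = 1 − (1−0.25) × (1−0.507200) × (1−0.39) = 0.774544
P(Brake release lost) [AND] = 0.44 × 0.33 × 0.43 = 0.062436
P(Controller branch fails) [AND] = 0.35 × 0.062436 = 0.021853
P(Safety circuit fails) [OR] = 1 − (1−0.12) × (1−0.26) × (1−0.35) × (1−0.21) = 0.665609
P(Door loop lost) [AND] = 0.665609 × 0.33 = 0.219651
P(Elevator stuck between floors) [OR] = 1 − (1−0.774544) × (1−0.021853) × (1−0.219651) = 0.827910
Rounded to 4 decimal places: P(Elevator stuck between floors) ≈ 0.8279.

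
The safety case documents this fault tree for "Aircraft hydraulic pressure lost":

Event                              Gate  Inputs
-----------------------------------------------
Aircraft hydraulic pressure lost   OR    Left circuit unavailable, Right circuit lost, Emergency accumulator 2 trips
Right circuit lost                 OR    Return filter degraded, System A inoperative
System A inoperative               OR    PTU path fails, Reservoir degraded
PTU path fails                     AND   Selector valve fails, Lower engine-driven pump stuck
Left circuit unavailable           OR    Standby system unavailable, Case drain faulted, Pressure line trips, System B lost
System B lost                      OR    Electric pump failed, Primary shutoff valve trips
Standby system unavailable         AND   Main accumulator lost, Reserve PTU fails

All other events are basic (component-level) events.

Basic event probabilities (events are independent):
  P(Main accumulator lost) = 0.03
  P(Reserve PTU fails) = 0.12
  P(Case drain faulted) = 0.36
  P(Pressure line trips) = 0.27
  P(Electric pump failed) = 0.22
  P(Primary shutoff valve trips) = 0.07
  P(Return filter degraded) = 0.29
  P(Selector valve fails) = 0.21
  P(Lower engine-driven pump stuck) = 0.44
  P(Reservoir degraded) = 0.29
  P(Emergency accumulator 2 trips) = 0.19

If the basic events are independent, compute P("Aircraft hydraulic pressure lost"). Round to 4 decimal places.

P(Standby system unavailable) [AND] = 0.03 × 0.12 = 0.003600
P(System B lost) [OR] = 1 − (1−0.22) × (1−0.07) = 0.274600
P(Left circuit unavailable) [OR] = 1 − (1−0.003600) × (1−0.36) × (1−0.27) × (1−0.274600) = 0.662313
P(PTU path fails) [AND] = 0.21 × 0.44 = 0.092400
P(System A inoperative) [OR] = 1 − (1−0.092400) × (1−0.29) = 0.355604
P(Right circuit lost) [OR] = 1 − (1−0.29) × (1−0.355604) = 0.542479
P(Aircraft hydraulic pressure lost) [OR] = 1 − (1−0.662313) × (1−0.542479) × (1−0.19) = 0.874856
Rounded to 4 decimal places: P(Aircraft hydraulic pressure lost) ≈ 0.8749.

0.8749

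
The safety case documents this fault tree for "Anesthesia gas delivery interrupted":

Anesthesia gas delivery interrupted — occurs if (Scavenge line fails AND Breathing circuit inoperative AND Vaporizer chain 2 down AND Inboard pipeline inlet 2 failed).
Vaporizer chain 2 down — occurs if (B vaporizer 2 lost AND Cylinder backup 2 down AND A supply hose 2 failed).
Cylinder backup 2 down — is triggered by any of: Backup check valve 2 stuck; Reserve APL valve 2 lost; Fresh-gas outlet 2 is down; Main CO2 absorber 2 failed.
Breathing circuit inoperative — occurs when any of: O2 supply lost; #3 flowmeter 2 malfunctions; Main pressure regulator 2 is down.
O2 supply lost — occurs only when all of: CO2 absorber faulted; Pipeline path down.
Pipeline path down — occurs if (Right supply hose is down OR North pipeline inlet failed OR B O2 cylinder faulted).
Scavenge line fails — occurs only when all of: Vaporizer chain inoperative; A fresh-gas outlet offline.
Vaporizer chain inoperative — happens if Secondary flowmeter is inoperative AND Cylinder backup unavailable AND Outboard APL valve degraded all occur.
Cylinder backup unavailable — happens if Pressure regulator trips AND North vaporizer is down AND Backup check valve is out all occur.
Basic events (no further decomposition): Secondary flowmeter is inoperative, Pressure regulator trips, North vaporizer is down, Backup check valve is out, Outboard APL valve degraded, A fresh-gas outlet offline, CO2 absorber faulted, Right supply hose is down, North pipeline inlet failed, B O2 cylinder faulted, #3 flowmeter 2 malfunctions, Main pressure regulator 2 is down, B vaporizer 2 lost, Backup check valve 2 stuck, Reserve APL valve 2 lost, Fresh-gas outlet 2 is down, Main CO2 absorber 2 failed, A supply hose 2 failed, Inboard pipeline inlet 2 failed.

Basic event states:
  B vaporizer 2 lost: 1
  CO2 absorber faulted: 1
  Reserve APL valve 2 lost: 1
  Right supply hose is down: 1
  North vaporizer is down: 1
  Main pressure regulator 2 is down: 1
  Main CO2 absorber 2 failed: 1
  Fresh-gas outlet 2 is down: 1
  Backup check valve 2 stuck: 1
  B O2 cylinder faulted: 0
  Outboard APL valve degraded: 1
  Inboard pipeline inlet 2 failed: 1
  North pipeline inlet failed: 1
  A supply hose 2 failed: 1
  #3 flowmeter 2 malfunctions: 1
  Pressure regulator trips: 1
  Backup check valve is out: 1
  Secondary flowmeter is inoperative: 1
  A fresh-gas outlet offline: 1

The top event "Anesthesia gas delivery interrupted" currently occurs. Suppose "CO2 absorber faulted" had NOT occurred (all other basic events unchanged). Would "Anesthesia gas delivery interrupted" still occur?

Yes

Counterfactual: set "CO2 absorber faulted" to not occurred.
Cylinder backup unavailable [AND]: Pressure regulator trips=occurs, North vaporizer is down=occurs, Backup check valve is out=occurs → all inputs occur → occurs.
Vaporizer chain inoperative [AND]: Secondary flowmeter is inoperative=occurs, Cylinder backup unavailable=occurs, Outboard APL valve degraded=occurs → all inputs occur → occurs.
Scavenge line fails [AND]: Vaporizer chain inoperative=occurs, A fresh-gas outlet offline=occurs → all inputs occur → occurs.
Pipeline path down [OR]: Right supply hose is down=occurs, North pipeline inlet failed=occurs, B O2 cylinder faulted=not → at least one input occurs → occurs.
O2 supply lost [AND]: CO2 absorber faulted=not, Pipeline path down=occurs → not all inputs occur → does not occur.
Breathing circuit inoperative [OR]: O2 supply lost=not, #3 flowmeter 2 malfunctions=occurs, Main pressure regulator 2 is down=occurs → at least one input occurs → occurs.
Cylinder backup 2 down [OR]: Backup check valve 2 stuck=occurs, Reserve APL valve 2 lost=occurs, Fresh-gas outlet 2 is down=occurs, Main CO2 absorber 2 failed=occurs → at least one input occurs → occurs.
Vaporizer chain 2 down [AND]: B vaporizer 2 lost=occurs, Cylinder backup 2 down=occurs, A supply hose 2 failed=occurs → all inputs occur → occurs.
Anesthesia gas delivery interrupted [AND]: Scavenge line fails=occurs, Breathing circuit inoperative=occurs, Vaporizer chain 2 down=occurs, Inboard pipeline inlet 2 failed=occurs → all inputs occur → occurs.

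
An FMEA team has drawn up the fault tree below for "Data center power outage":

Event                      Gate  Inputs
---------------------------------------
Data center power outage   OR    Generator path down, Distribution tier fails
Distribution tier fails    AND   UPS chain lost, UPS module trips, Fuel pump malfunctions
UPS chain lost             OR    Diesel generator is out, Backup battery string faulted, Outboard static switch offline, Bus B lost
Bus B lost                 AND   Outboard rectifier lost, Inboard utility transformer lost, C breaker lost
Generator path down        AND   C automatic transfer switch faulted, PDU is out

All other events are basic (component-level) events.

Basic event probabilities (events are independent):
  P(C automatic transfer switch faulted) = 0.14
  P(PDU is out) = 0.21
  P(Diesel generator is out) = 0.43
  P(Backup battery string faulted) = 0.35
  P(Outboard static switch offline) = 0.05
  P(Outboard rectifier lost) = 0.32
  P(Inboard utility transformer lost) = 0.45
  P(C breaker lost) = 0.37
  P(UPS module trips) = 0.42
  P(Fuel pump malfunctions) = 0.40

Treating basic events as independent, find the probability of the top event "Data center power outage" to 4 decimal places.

0.1381

P(Generator path down) [AND] = 0.14 × 0.21 = 0.029400
P(Bus B lost) [AND] = 0.32 × 0.45 × 0.37 = 0.053280
P(UPS chain lost) [OR] = 1 − (1−0.43) × (1−0.35) × (1−0.05) × (1−0.053280) = 0.666778
P(Distribution tier fails) [AND] = 0.666778 × 0.42 × 0.40 = 0.112019
P(Data center power outage) [OR] = 1 − (1−0.029400) × (1−0.112019) = 0.138126
Rounded to 4 decimal places: P(Data center power outage) ≈ 0.1381.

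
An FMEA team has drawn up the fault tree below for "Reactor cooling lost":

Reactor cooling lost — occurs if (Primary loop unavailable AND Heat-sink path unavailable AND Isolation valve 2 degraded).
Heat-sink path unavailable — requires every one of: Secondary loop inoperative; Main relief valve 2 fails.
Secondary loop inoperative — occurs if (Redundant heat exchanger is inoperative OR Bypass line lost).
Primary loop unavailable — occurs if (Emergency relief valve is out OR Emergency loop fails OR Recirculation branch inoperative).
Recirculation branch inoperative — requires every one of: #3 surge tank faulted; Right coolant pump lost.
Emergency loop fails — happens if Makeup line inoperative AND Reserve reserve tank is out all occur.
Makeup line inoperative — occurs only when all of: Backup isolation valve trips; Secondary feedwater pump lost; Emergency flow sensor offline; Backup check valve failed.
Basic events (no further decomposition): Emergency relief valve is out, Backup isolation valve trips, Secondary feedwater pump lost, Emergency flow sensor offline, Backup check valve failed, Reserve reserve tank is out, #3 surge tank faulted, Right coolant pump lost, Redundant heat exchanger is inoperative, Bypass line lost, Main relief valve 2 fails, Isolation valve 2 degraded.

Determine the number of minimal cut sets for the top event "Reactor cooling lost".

Makeup line inoperative [AND]: one cut set from each child combined → 1 × 1 × 1 × 1 = 1 cut set(s).
Emergency loop fails [AND]: one cut set from each child combined → 1 × 1 = 1 cut set(s).
Recirculation branch inoperative [AND]: one cut set from each child combined → 1 × 1 = 1 cut set(s).
Primary loop unavailable [OR]: union of children's cut sets → 3 cut set(s).
Secondary loop inoperative [OR]: union of children's cut sets → 2 cut set(s).
Heat-sink path unavailable [AND]: one cut set from each child combined → 2 × 1 = 2 cut set(s).
Reactor cooling lost [AND]: one cut set from each child combined → 3 × 2 × 1 = 6 cut set(s).
Minimal cut sets: {Emergency relief valve is out, Isolation valve 2 degraded, Main relief valve 2 fails, Redundant heat exchanger is inoperative}; {Bypass line lost, Emergency relief valve is out, Isolation valve 2 degraded, Main relief valve 2 fails}; {Backup check valve failed, Backup isolation valve trips, Emergency flow sensor offline, Isolation valve 2 degraded, Main relief valve 2 fails, Redundant heat exchanger is inoperative, Reserve reserve tank is out, Secondary feedwater pump lost}; {Backup check valve failed, Backup isolation valve trips, Bypass line lost, Emergency flow sensor offline, Isolation valve 2 degraded, Main relief valve 2 fails, Reserve reserve tank is out, Secondary feedwater pump lost}; {#3 surge tank faulted, Isolation valve 2 degraded, Main relief valve 2 fails, Redundant heat exchanger is inoperative, Right coolant pump lost}; {#3 surge tank faulted, Bypass line lost, Isolation valve 2 degraded, Main relief valve 2 fails, Right coolant pump lost}.

6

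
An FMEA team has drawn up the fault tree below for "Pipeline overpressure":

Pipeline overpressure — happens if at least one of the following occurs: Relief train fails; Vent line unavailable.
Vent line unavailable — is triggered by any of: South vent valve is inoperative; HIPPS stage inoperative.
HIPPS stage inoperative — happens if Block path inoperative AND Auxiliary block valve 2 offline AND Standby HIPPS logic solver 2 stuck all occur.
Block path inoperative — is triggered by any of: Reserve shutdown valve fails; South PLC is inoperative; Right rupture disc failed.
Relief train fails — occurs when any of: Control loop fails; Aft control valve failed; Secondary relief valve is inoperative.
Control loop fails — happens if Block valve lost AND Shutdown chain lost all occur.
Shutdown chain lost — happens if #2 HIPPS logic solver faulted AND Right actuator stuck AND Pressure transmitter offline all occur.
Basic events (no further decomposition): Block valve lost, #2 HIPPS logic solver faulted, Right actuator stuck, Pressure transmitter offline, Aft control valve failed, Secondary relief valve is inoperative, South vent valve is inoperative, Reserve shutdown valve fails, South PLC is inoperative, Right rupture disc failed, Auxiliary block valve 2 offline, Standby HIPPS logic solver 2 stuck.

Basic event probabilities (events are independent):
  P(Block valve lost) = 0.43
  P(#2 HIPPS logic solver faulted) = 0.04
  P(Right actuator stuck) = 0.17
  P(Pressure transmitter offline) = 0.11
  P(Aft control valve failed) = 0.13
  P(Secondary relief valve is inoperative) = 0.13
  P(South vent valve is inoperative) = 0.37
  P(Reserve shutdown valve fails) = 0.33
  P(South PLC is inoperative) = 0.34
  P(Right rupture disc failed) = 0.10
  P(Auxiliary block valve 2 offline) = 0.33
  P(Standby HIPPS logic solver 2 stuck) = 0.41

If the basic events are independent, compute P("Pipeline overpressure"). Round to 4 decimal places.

P(Shutdown chain lost) [AND] = 0.04 × 0.17 × 0.11 = 0.000748
P(Control loop fails) [AND] = 0.43 × 0.000748 = 0.000322
P(Relief train fails) [OR] = 1 − (1−0.000322) × (1−0.13) × (1−0.13) = 0.243344
P(Block path inoperative) [OR] = 1 − (1−0.33) × (1−0.34) × (1−0.10) = 0.602020
P(HIPPS stage inoperative) [AND] = 0.602020 × 0.33 × 0.41 = 0.081453
P(Vent line unavailable) [OR] = 1 − (1−0.37) × (1−0.081453) = 0.421315
P(Pipeline overpressure) [OR] = 1 − (1−0.243344) × (1−0.421315) = 0.562135
Rounded to 4 decimal places: P(Pipeline overpressure) ≈ 0.5621.

0.5621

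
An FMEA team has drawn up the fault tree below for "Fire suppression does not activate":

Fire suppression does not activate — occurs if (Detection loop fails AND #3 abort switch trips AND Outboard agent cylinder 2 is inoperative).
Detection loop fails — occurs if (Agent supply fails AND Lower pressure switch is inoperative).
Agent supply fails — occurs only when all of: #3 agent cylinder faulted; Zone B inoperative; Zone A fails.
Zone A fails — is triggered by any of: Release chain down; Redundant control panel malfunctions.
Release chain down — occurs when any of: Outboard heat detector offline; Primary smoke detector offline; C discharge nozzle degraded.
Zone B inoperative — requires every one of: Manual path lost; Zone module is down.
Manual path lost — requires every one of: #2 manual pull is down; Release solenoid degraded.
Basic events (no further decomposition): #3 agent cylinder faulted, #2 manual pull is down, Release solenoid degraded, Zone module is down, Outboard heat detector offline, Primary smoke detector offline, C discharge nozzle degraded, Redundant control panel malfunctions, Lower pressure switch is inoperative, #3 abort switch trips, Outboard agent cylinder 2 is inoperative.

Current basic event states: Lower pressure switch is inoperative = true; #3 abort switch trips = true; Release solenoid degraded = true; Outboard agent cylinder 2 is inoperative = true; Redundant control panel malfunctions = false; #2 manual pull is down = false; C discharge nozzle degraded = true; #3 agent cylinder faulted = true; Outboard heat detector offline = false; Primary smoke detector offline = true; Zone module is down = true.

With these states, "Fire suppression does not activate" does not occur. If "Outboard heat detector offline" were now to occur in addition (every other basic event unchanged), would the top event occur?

No

Counterfactual: set "Outboard heat detector offline" to occurred.
Manual path lost [AND]: #2 manual pull is down=not, Release solenoid degraded=occurs → not all inputs occur → does not occur.
Zone B inoperative [AND]: Manual path lost=not, Zone module is down=occurs → not all inputs occur → does not occur.
Release chain down [OR]: Outboard heat detector offline=occurs, Primary smoke detector offline=occurs, C discharge nozzle degraded=occurs → at least one input occurs → occurs.
Zone A fails [OR]: Release chain down=occurs, Redundant control panel malfunctions=not → at least one input occurs → occurs.
Agent supply fails [AND]: #3 agent cylinder faulted=occurs, Zone B inoperative=not, Zone A fails=occurs → not all inputs occur → does not occur.
Detection loop fails [AND]: Agent supply fails=not, Lower pressure switch is inoperative=occurs → not all inputs occur → does not occur.
Fire suppression does not activate [AND]: Detection loop fails=not, #3 abort switch trips=occurs, Outboard agent cylinder 2 is inoperative=occurs → not all inputs occur → does not occur.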